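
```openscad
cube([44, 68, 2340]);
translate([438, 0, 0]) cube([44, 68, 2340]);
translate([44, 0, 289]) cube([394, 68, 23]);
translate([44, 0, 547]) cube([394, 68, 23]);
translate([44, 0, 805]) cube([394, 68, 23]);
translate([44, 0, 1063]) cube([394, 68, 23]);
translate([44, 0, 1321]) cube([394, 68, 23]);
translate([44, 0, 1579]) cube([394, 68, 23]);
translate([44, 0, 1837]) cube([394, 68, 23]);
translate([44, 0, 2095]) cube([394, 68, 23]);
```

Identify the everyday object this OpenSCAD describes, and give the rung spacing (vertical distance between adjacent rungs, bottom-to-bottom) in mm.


A ladder. The rung spacing is 258 mm.

Two tall 44×68 posts with 8 short bars between them — a ladder. Adjacent rungs sit at z = 289 and z = 547, so the spacing is 547 − 289 = 258 mm.


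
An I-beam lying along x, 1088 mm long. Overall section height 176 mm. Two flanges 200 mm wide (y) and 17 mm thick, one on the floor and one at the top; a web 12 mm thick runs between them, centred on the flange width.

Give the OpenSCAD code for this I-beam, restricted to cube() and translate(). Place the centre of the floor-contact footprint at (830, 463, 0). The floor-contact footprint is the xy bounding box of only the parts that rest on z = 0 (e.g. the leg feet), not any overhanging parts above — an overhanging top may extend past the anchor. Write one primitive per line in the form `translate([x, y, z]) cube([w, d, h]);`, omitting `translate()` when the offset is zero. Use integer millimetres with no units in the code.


translate([286, 363, 0]) cube([1088, 200, 17]);
translate([286, 457, 17]) cube([1088, 12, 142]);
translate([286, 363, 159]) cube([1088, 200, 17]);


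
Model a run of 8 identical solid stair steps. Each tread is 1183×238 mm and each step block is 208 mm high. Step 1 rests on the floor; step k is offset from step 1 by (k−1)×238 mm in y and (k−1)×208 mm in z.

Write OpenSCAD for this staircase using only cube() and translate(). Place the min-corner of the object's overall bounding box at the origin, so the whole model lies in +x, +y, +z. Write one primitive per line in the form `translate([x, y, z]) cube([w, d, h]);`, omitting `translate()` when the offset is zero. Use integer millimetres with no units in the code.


cube([1183, 238, 208]);
translate([0, 238, 208]) cube([1183, 238, 208]);
translate([0, 476, 416]) cube([1183, 238, 208]);
translate([0, 714, 624]) cube([1183, 238, 208]);
translate([0, 952, 832]) cube([1183, 238, 208]);
translate([0, 1190, 1040]) cube([1183, 238, 208]);
translate([0, 1428, 1248]) cube([1183, 238, 208]);
translate([0, 1666, 1456]) cube([1183, 238, 208]);


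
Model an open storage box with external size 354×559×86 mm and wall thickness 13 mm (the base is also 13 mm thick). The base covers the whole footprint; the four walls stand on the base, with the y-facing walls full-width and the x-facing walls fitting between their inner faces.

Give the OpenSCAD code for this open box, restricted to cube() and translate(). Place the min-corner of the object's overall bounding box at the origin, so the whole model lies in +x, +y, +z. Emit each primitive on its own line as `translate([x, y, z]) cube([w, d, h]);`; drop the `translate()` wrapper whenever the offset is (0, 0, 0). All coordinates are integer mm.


cube([354, 559, 13]);
translate([0, 0, 13]) cube([354, 13, 73]);
translate([0, 546, 13]) cube([354, 13, 73]);
translate([0, 13, 13]) cube([13, 533, 73]);
translate([341, 13, 13]) cube([13, 533, 73]);


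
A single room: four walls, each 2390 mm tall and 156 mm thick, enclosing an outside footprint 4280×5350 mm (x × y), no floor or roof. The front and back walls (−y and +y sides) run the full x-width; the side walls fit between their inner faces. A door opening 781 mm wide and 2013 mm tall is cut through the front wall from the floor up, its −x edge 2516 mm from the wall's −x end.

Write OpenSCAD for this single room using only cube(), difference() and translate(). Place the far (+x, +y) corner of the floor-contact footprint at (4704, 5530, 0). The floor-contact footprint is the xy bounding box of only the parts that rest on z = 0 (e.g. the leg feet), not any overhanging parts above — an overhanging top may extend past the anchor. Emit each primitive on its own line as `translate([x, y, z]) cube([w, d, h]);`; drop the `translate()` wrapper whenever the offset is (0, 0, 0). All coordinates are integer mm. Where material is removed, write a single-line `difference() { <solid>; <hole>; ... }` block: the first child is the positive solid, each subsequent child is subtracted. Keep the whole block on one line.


difference() { translate([424, 180, 0]) cube([4280, 156, 2390]); translate([2940, 180, 0]) cube([781, 156, 2013]); }
translate([424, 5374, 0]) cube([4280, 156, 2390]);
translate([424, 336, 0]) cube([156, 5038, 2390]);
translate([4548, 336, 0]) cube([156, 5038, 2390]);


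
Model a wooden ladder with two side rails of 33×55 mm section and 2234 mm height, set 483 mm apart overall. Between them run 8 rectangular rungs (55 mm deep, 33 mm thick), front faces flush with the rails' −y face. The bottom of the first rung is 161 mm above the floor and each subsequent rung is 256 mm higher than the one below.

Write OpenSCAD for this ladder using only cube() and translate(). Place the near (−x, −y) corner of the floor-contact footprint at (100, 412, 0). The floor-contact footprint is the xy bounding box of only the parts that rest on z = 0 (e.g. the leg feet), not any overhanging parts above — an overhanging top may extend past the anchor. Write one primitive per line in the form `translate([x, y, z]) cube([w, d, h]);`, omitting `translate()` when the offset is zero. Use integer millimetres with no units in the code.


translate([100, 412, 0]) cube([33, 55, 2234]);
translate([550, 412, 0]) cube([33, 55, 2234]);
translate([133, 412, 161]) cube([417, 55, 33]);
translate([133, 412, 417]) cube([417, 55, 33]);
translate([133, 412, 673]) cube([417, 55, 33]);
translate([133, 412, 929]) cube([417, 55, 33]);
translate([133, 412, 1185]) cube([417, 55, 33]);
translate([133, 412, 1441]) cube([417, 55, 33]);
translate([133, 412, 1697]) cube([417, 55, 33]);
translate([133, 412, 1953]) cube([417, 55, 33]);


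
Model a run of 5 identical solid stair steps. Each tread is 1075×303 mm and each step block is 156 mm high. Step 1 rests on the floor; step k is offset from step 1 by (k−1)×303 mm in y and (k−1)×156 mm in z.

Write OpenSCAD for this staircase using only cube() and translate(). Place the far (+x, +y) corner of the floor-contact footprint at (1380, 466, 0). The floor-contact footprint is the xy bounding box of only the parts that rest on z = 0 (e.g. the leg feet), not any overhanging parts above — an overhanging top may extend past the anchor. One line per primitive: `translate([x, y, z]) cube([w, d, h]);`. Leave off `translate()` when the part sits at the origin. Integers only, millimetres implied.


translate([305, 163, 0]) cube([1075, 303, 156]);
translate([305, 466, 156]) cube([1075, 303, 156]);
translate([305, 769, 312]) cube([1075, 303, 156]);
translate([305, 1072, 468]) cube([1075, 303, 156]);
translate([305, 1375, 624]) cube([1075, 303, 156]);


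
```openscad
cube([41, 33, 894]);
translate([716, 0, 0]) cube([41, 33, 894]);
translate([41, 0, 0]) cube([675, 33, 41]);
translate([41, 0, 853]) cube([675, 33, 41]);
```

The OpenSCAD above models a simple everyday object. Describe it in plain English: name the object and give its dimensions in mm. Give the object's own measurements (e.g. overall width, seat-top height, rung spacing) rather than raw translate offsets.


A rectangular picture frame lying in the x–z plane (depth along y). The opening is 675 mm wide (x) by 812 mm tall (z), surrounded by a border 41 mm wide on all four sides. The frame is 33 mm deep and is made of two full-height vertical stiles with two horizontal rails fitted between them.


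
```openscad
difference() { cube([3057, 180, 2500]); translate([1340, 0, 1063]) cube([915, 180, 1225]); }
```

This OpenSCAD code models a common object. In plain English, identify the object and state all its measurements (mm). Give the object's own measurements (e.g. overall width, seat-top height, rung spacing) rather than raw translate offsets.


A wall 3057 mm long (x), 180 mm thick (y), 2500 mm tall, with a rectangular window opening cut through it. The opening is 915 mm wide and 1225 mm tall; its sill is at z = 1063 mm and its near (−x) edge is 1340 mm from the wall's −x end. The opening passes through the full wall thickness.


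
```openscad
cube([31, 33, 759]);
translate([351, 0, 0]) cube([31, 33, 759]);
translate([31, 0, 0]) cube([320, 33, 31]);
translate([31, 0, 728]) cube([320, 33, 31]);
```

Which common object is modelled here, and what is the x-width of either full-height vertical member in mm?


A picture frame. The border width is 31 mm.

Four thin pieces enclosing a rectangular opening — a picture frame. The two full-height stiles are 759 mm tall; the top rail sits at z = 728 and is 31 mm tall, so the border above the opening is 759 − 728 = 31 mm, matching the stile x-width.


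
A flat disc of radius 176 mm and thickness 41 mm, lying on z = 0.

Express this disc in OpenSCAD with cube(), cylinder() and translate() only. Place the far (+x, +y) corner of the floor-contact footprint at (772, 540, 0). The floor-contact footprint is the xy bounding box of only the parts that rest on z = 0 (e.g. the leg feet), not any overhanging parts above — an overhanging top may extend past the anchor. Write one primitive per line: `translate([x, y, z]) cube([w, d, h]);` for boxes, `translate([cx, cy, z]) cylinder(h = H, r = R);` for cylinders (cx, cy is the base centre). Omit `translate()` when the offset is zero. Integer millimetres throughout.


translate([596, 364, 0]) cylinder(h = 41, r = 176);


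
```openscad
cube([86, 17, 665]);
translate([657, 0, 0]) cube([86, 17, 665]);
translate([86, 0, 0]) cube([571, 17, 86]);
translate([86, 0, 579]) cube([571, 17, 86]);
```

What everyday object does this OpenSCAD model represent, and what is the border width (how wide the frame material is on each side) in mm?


A picture frame. The border width is 86 mm.

Four thin pieces enclosing a rectangular opening — a picture frame. The two full-height stiles are 665 mm tall; the top rail sits at z = 579 and is 86 mm tall, so the border above the opening is 665 − 579 = 86 mm, matching the stile x-width.


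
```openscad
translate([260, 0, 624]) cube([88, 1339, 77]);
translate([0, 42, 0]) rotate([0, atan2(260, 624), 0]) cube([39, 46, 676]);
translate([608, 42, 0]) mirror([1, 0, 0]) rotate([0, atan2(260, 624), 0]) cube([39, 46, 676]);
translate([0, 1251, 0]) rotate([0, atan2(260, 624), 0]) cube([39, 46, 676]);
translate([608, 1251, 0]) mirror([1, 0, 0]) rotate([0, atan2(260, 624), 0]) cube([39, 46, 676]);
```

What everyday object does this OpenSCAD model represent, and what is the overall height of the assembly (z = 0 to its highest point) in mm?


A sawhorse. The overall height is 701 mm.

A beam across two mirrored pairs of raked legs — a sawhorse. The beam's underside is at z = 624 (matching the legs' vertical rise in atan2(260, 624)) and the beam is 77 mm tall, so its top is at 624 + 77 = 701 mm. The raked legs top out at the beam's underside, so that is the highest point.


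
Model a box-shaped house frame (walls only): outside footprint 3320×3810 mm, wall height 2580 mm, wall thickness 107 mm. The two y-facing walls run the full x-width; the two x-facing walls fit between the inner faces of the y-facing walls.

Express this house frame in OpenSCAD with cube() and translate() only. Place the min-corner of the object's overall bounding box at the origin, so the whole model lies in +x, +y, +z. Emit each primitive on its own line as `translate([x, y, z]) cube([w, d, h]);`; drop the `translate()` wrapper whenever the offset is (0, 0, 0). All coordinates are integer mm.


cube([3320, 107, 2580]);
translate([0, 3703, 0]) cube([3320, 107, 2580]);
translate([0, 107, 0]) cube([107, 3596, 2580]);
translate([3213, 107, 0]) cube([107, 3596, 2580]);


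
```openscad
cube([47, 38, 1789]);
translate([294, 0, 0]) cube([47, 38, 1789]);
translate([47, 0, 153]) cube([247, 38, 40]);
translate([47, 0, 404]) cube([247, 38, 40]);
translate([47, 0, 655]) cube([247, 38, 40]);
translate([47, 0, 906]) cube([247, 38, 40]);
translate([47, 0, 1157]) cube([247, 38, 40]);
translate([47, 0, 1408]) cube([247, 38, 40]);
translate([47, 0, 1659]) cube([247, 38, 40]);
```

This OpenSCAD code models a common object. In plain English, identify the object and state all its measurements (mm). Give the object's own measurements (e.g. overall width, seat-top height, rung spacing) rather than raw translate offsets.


A straight ladder. Two 47×38 mm vertical rails, 1789 mm tall, stand 341 mm apart (outside-to-outside) with their front faces coplanar on the −y side. 7 rungs, each 38 mm deep and 40 mm tall, span between the inner faces of the rails, front faces flush with the rails. The lowest rung's underside is at z = 153 mm and rungs are spaced 251 mm apart (underside to underside).


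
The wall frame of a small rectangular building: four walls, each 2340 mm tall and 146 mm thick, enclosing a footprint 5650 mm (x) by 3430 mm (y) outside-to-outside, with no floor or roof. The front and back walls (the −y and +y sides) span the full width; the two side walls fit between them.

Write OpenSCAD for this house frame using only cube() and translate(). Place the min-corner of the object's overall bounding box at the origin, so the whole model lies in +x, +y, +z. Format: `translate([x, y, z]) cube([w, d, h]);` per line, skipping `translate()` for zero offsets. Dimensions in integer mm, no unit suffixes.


cube([5650, 146, 2340]);
translate([0, 3284, 0]) cube([5650, 146, 2340]);
translate([0, 146, 0]) cube([146, 3138, 2340]);
translate([5504, 146, 0]) cube([146, 3138, 2340]);


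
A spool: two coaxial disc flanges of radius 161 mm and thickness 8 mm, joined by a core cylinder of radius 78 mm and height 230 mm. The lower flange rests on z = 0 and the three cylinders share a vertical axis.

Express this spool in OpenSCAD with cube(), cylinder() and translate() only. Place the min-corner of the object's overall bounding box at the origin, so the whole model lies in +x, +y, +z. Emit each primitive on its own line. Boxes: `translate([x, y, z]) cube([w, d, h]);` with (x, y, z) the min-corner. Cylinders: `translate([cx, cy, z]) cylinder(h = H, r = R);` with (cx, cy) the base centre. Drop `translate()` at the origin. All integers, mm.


translate([161, 161, 0]) cylinder(h = 8, r = 161);
translate([161, 161, 8]) cylinder(h = 230, r = 78);
translate([161, 161, 238]) cylinder(h = 8, r = 161);


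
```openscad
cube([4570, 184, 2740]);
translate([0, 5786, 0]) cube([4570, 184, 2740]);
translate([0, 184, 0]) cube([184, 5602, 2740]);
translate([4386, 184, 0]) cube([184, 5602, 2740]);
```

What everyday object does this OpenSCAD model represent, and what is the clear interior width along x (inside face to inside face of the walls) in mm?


A house (or room) frame. The interior width is 4202 mm.

Four 2740 mm walls enclosing a rectangle with no floor or roof — a room or house frame. Outside width is 4570 mm and wall thickness is 184 mm, so the interior width is 4570 − 2 × 184 = 4202 mm.


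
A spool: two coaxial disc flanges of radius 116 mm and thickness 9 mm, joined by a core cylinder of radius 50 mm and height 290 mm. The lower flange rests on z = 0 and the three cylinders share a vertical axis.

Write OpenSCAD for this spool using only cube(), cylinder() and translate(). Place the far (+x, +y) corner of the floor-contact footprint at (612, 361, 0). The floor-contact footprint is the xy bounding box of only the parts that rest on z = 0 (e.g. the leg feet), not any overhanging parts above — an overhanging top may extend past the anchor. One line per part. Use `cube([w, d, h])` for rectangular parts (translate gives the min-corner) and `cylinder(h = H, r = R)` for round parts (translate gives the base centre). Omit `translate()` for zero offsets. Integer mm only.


translate([496, 245, 0]) cylinder(h = 9, r = 116);
translate([496, 245, 9]) cylinder(h = 290, r = 50);
translate([496, 245, 299]) cylinder(h = 9, r = 116);


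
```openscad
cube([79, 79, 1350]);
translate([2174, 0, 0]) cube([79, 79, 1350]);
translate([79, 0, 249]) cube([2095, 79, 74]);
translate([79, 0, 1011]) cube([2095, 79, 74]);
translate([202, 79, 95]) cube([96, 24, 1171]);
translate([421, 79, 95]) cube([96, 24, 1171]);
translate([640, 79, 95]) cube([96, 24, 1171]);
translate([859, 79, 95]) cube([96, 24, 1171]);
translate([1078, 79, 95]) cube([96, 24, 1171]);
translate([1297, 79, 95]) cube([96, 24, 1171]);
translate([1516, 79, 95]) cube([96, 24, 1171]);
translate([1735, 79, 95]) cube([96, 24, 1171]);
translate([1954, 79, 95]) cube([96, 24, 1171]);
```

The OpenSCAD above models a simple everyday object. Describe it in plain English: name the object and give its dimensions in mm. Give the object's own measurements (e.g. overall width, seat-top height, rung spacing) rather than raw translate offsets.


A fence section. Two 79×79 mm posts, 1350 mm tall, stand on the floor with a clear span of 2095 mm between their inner faces. Two horizontal rails of 79×74 mm section span the gap between the posts with their undersides at z = 249 mm and z = 1011 mm, flush with the posts' −y face. 9 pickets, each 96 mm wide, 24 mm thick and 1171 mm tall, are fixed to the +y face of the rails with their bottoms at z = 95 mm, spaced across the span with a 123 mm gap after the −x post and between neighbouring pickets, with 124 mm left before the +x post.


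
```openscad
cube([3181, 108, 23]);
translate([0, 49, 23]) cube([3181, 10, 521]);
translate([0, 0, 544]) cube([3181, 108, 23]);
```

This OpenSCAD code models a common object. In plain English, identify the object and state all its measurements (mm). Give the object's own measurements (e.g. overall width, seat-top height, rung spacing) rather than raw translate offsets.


An I-beam lying along x, 3181 mm long. Overall section height 567 mm. Two flanges 108 mm wide (y) and 23 mm thick, one on the floor and one at the top; a web 10 mm thick runs between them, centred on the flange width.


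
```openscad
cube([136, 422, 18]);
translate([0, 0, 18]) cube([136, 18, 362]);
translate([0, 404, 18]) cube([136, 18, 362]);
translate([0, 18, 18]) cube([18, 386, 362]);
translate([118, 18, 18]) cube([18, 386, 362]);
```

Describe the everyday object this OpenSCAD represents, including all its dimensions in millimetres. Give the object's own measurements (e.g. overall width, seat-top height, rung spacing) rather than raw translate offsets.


An open-topped rectangular box: outside dimensions 136×422×380 mm, with a uniform wall and base thickness of 18 mm. The base is a full 136×422 slab on the floor; four walls sit on top of the base. The front and back walls (the −y and +y sides) span the full width; the two side walls fit between them.


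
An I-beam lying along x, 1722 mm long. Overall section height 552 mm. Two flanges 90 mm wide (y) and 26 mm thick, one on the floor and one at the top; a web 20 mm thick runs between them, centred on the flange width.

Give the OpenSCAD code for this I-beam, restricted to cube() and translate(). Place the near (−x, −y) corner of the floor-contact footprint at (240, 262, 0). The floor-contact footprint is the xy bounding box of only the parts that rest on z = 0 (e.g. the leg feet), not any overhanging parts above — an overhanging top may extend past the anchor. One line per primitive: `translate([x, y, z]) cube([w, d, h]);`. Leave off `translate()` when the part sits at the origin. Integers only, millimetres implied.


translate([240, 262, 0]) cube([1722, 90, 26]);
translate([240, 297, 26]) cube([1722, 20, 500]);
translate([240, 262, 526]) cube([1722, 90, 26]);


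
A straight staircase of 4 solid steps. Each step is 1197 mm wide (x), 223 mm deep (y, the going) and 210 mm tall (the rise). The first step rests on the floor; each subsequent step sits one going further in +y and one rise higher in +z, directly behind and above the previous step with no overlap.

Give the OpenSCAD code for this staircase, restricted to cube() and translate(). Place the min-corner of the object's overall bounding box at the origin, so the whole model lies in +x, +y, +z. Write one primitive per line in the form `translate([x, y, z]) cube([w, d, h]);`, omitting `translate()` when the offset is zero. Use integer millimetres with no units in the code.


cube([1197, 223, 210]);
translate([0, 223, 210]) cube([1197, 223, 210]);
translate([0, 446, 420]) cube([1197, 223, 210]);
translate([0, 669, 630]) cube([1197, 223, 210]);


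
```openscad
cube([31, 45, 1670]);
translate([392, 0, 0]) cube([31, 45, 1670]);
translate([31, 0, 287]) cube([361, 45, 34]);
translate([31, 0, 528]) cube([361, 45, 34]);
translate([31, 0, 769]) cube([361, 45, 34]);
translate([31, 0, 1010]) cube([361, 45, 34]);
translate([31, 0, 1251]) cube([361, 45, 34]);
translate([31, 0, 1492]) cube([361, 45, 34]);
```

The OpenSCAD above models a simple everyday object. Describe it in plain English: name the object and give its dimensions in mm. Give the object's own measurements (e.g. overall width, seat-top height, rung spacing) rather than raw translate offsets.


A straight ladder. Two 31×45 mm vertical rails, 1670 mm tall, stand 423 mm apart (outside-to-outside) with their front faces coplanar on the −y side. 6 rungs, each 45 mm deep and 34 mm tall, span between the inner faces of the rails, front faces flush with the rails. The lowest rung's underside is at z = 287 mm and rungs are spaced 241 mm apart (underside to underside).


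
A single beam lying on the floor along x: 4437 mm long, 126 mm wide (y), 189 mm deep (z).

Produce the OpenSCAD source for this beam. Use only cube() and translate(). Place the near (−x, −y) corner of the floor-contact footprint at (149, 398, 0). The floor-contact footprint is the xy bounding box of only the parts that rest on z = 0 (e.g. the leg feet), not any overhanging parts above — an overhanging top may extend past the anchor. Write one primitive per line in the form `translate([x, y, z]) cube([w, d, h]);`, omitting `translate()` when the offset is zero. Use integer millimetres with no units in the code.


translate([149, 398, 0]) cube([4437, 126, 189]);


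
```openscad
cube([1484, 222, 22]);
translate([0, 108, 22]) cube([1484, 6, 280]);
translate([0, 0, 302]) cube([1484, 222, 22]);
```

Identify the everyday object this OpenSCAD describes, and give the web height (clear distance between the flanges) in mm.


An I-beam. The web height is 280 mm.

Two wide flanges with a thin centred web — an I-beam. Overall 324 mm minus two 22 mm flanges gives a web of 324 − 2·22 = 280 mm.


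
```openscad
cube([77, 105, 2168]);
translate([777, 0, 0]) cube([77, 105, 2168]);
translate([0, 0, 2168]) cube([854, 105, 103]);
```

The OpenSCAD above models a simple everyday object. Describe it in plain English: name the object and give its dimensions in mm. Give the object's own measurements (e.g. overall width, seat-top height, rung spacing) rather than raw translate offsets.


A door frame. The clear opening is 700 mm wide and 2168 mm high. Two 77 mm wide jambs, 105 mm deep, stand either side of the opening from the floor to the top of the opening. A 103 mm thick head sits across the top of both jambs, spanning the full outside width of the frame.


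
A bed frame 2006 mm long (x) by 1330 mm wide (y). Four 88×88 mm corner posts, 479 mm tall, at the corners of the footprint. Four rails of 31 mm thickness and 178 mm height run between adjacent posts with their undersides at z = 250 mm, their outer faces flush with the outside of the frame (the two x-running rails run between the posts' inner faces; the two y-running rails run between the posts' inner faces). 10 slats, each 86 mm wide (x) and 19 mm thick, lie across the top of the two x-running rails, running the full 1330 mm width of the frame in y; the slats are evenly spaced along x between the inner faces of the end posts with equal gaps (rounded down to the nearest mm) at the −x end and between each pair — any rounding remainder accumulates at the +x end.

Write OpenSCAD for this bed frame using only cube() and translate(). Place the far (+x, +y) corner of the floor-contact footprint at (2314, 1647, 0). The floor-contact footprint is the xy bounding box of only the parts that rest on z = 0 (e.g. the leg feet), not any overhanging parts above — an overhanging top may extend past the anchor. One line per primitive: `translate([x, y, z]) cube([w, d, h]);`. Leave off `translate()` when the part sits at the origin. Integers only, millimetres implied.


translate([308, 317, 0]) cube([88, 88, 479]);
translate([308, 1559, 0]) cube([88, 88, 479]);
translate([2226, 317, 0]) cube([88, 88, 479]);
translate([2226, 1559, 0]) cube([88, 88, 479]);
translate([396, 317, 250]) cube([1830, 31, 178]);
translate([396, 1616, 250]) cube([1830, 31, 178]);
translate([308, 405, 250]) cube([31, 1154, 178]);
translate([2283, 405, 250]) cube([31, 1154, 178]);
translate([484, 317, 428]) cube([86, 1330, 19]);
translate([658, 317, 428]) cube([86, 1330, 19]);
translate([832, 317, 428]) cube([86, 1330, 19]);
translate([1006, 317, 428]) cube([86, 1330, 19]);
translate([1180, 317, 428]) cube([86, 1330, 19]);
translate([1354, 317, 428]) cube([86, 1330, 19]);
translate([1528, 317, 428]) cube([86, 1330, 19]);
translate([1702, 317, 428]) cube([86, 1330, 19]);
translate([1876, 317, 428]) cube([86, 1330, 19]);
translate([2050, 317, 428]) cube([86, 1330, 19]);


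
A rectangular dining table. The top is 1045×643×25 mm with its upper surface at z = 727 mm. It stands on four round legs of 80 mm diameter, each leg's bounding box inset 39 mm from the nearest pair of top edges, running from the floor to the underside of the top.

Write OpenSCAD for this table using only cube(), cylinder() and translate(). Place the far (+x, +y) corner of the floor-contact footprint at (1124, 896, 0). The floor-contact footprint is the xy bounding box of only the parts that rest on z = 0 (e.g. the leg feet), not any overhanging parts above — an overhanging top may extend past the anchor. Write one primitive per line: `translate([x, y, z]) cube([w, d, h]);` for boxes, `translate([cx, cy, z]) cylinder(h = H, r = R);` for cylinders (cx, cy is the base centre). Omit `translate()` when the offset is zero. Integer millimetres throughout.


translate([118, 292, 702]) cube([1045, 643, 25]);
translate([197, 371, 0]) cylinder(h = 702, r = 40);
translate([1084, 371, 0]) cylinder(h = 702, r = 40);
translate([197, 856, 0]) cylinder(h = 702, r = 40);
translate([1084, 856, 0]) cylinder(h = 702, r = 40);


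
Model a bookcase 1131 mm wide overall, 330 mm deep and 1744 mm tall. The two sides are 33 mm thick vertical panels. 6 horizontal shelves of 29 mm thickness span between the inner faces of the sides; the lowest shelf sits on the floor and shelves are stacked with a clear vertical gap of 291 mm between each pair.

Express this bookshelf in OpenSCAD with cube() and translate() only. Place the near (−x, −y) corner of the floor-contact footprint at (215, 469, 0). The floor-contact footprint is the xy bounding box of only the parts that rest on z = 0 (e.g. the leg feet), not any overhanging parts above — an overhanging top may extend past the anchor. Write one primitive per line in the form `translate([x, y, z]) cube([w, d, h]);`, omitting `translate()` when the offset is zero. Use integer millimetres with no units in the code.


translate([215, 469, 0]) cube([33, 330, 1744]);
translate([1313, 469, 0]) cube([33, 330, 1744]);
translate([248, 469, 0]) cube([1065, 330, 29]);
translate([248, 469, 320]) cube([1065, 330, 29]);
translate([248, 469, 640]) cube([1065, 330, 29]);
translate([248, 469, 960]) cube([1065, 330, 29]);
translate([248, 469, 1280]) cube([1065, 330, 29]);
translate([248, 469, 1600]) cube([1065, 330, 29]);


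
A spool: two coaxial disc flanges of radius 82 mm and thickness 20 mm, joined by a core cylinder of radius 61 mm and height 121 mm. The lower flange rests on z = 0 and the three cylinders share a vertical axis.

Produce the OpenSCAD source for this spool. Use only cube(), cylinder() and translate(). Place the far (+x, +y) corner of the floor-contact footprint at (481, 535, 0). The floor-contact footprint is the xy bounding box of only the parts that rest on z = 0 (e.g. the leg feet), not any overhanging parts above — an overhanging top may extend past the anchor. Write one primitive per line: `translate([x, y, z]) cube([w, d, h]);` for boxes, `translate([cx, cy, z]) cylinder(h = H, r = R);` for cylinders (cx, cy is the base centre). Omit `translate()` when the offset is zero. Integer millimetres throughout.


translate([399, 453, 0]) cylinder(h = 20, r = 82);
translate([399, 453, 20]) cylinder(h = 121, r = 61);
translate([399, 453, 141]) cylinder(h = 20, r = 82);


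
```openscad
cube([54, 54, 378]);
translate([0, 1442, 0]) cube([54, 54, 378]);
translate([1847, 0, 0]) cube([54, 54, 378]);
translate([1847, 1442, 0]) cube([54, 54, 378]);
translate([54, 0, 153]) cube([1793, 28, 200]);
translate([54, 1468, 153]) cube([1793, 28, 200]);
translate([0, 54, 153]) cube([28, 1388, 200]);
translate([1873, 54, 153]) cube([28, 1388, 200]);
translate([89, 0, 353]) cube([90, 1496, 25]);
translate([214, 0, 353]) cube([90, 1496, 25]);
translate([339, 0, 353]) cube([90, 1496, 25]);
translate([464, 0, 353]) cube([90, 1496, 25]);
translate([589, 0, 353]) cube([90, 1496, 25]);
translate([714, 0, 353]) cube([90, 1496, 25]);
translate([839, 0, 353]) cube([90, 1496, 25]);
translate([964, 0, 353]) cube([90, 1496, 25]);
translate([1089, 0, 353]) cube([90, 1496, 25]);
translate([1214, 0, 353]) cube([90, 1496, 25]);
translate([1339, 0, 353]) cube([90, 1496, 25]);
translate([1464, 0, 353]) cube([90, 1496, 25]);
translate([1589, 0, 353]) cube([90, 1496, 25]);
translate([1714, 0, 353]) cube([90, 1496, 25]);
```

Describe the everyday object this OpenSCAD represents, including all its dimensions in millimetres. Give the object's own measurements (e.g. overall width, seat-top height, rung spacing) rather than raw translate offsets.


A bed frame 1901 mm long (x) by 1496 mm wide (y). Four 54×54 mm corner posts, 378 mm tall, at the corners of the footprint. Four rails of 28 mm thickness and 200 mm height run between adjacent posts with their undersides at z = 153 mm, their outer faces flush with the outside of the frame (the two x-running rails run between the posts' inner faces; the two y-running rails run between the posts' inner faces). 14 slats, each 90 mm wide (x) and 25 mm thick, lie across the top of the two x-running rails, running the full 1496 mm width of the frame in y; along x they sit between the end posts with a 35 mm gap after the −x posts and between neighbouring slats, leaving 43 mm before the +x posts.


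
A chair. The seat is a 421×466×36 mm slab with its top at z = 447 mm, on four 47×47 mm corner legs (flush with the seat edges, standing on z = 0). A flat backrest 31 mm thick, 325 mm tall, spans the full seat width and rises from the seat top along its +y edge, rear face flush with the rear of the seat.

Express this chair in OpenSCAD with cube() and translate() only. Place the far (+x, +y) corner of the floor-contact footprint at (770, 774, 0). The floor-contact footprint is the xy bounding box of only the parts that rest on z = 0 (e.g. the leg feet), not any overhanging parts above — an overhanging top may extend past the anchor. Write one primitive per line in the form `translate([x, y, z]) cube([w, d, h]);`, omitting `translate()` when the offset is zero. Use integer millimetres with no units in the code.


translate([349, 308, 411]) cube([421, 466, 36]);
translate([349, 308, 0]) cube([47, 47, 411]);
translate([723, 308, 0]) cube([47, 47, 411]);
translate([349, 727, 0]) cube([47, 47, 411]);
translate([723, 727, 0]) cube([47, 47, 411]);
translate([349, 743, 447]) cube([421, 31, 325]);


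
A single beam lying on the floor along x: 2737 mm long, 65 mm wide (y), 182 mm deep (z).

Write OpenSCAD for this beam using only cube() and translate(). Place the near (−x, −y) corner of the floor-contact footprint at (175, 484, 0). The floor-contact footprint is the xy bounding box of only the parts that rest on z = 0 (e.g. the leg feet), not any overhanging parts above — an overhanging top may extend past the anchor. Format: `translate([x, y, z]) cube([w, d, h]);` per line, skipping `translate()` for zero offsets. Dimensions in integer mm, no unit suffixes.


translate([175, 484, 0]) cube([2737, 65, 182]);


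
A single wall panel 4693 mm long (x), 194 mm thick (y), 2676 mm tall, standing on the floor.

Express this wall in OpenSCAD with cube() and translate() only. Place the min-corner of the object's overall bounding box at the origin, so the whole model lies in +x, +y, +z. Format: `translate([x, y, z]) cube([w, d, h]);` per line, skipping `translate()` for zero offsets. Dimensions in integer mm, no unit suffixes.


cube([4693, 194, 2676]);


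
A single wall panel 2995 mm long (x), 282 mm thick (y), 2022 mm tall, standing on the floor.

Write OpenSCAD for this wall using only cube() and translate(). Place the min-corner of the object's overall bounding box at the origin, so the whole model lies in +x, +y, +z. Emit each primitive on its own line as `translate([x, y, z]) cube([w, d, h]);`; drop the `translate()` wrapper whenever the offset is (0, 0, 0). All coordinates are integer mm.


cube([2995, 282, 2022]);


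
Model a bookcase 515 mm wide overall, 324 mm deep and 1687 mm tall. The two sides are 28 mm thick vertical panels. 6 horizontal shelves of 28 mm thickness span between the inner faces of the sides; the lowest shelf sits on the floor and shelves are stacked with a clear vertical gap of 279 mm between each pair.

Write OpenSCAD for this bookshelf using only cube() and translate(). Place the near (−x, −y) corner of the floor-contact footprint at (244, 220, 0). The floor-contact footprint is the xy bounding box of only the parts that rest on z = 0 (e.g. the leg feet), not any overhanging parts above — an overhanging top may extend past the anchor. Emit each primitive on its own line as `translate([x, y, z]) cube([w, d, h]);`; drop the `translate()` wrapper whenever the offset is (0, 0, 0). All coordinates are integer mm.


translate([244, 220, 0]) cube([28, 324, 1687]);
translate([731, 220, 0]) cube([28, 324, 1687]);
translate([272, 220, 0]) cube([459, 324, 28]);
translate([272, 220, 307]) cube([459, 324, 28]);
translate([272, 220, 614]) cube([459, 324, 28]);
translate([272, 220, 921]) cube([459, 324, 28]);
translate([272, 220, 1228]) cube([459, 324, 28]);
translate([272, 220, 1535]) cube([459, 324, 28]);


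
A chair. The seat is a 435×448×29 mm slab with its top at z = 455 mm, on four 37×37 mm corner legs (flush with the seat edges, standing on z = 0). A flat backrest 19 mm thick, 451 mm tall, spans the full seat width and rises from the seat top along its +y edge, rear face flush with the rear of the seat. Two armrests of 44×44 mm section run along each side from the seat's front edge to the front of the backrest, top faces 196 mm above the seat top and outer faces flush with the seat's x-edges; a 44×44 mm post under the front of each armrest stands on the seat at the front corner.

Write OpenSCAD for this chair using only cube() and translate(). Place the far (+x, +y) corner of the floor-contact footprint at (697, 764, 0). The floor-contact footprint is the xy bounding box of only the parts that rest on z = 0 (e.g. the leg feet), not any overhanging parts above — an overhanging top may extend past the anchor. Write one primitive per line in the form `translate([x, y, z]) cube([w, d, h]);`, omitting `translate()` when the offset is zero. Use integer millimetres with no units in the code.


translate([262, 316, 426]) cube([435, 448, 29]);
translate([262, 316, 0]) cube([37, 37, 426]);
translate([660, 316, 0]) cube([37, 37, 426]);
translate([262, 727, 0]) cube([37, 37, 426]);
translate([660, 727, 0]) cube([37, 37, 426]);
translate([262, 745, 455]) cube([435, 19, 451]);
translate([262, 316, 607]) cube([44, 429, 44]);
translate([653, 316, 607]) cube([44, 429, 44]);
translate([262, 316, 455]) cube([44, 44, 152]);
translate([653, 316, 455]) cube([44, 44, 152]);


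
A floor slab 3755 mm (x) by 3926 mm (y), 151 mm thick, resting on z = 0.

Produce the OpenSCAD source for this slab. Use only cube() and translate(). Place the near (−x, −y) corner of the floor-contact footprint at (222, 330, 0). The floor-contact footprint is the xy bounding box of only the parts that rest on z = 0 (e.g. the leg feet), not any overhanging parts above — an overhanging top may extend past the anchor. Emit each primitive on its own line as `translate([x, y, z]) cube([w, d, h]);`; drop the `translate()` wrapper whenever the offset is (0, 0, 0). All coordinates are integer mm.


translate([222, 330, 0]) cube([3755, 3926, 151]);


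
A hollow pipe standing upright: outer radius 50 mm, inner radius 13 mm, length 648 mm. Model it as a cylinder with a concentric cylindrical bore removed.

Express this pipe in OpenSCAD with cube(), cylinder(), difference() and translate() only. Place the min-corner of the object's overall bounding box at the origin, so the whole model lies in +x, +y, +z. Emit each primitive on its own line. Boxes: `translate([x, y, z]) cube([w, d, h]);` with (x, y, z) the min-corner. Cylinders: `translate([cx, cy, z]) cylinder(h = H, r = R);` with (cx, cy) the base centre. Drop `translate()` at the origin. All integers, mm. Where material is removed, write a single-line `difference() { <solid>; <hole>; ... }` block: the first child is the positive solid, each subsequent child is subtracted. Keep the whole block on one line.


difference() { translate([50, 50, 0]) cylinder(h = 648, r = 50); translate([50, 50, 0]) cylinder(h = 648, r = 13); }


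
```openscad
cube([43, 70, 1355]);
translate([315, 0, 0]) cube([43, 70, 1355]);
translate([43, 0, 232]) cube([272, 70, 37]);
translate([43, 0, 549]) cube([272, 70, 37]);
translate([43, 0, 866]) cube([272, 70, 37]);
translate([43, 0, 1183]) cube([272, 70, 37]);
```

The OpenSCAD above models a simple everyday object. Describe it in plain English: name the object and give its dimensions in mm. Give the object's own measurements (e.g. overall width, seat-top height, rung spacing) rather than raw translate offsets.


A straight ladder. Two 43×70 mm vertical rails, 1355 mm tall, stand 358 mm apart (outside-to-outside) with their front faces coplanar on the −y side. 4 rungs, each 70 mm deep and 37 mm tall, span between the inner faces of the rails, front faces flush with the rails. The lowest rung's underside is at z = 232 mm and rungs are spaced 317 mm apart (underside to underside).


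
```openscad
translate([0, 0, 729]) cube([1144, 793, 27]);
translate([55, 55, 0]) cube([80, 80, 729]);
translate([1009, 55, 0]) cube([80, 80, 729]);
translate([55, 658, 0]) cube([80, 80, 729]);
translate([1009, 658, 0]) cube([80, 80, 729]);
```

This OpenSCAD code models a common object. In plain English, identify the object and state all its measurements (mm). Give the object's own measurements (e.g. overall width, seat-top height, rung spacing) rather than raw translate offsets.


A rectangular dining table. The top is 1144×793×27 mm with its upper surface at z = 756 mm. It stands on four 80×80 mm square legs, each inset 55 mm from the nearest pair of top edges, running from the floor to the underside of the top.


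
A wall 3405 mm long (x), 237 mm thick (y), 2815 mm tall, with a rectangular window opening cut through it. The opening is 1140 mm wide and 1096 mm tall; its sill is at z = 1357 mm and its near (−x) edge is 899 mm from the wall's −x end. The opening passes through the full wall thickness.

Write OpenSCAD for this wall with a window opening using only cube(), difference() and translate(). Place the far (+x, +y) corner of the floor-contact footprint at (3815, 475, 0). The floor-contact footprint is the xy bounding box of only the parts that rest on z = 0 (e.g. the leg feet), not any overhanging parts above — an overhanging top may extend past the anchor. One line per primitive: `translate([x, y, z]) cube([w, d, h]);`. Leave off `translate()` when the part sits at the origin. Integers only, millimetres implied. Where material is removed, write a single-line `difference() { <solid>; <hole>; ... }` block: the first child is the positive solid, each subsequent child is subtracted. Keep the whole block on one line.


difference() { translate([410, 238, 0]) cube([3405, 237, 2815]); translate([1309, 238, 1357]) cube([1140, 237, 1096]); }
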